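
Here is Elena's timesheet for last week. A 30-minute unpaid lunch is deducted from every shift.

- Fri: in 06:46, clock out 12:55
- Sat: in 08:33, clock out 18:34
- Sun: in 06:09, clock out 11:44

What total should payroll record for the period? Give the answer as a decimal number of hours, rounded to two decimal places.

Fri: 06:46–12:55 = 6 h 9 min; less 30 min break → 5 h 39 min
Sat: 08:33–18:34 = 10 h 1 min; less 30 min break → 9 h 31 min
Sun: 06:09–11:44 = 5 h 35 min; less 30 min break → 5 h 5 min
Total: 5 h 39 min + 9 h 31 min + 5 h 5 min = 20 h 15 min.

20.25 hours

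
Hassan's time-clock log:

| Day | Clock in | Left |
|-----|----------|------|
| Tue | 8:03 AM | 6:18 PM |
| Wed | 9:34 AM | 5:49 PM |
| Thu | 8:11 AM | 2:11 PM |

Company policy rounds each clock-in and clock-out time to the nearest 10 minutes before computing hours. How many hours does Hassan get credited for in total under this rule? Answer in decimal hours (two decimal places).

Tue: in 8:03 AM→8:00 AM, out 6:18 PM→6:20 PM; 10 h 20 min
Wed: in 9:34 AM→9:30 AM, out 5:49 PM→5:50 PM; 8 h 20 min
Thu: in 8:11 AM→8:10 AM, out 2:11 PM→2:10 PM; 6 h 0 min
Total credited: 24 h 40 min.

24.67 hours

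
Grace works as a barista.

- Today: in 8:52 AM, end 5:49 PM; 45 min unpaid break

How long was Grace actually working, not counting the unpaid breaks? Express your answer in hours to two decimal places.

Today: 8:52 AM–5:49 PM = 8 h 57 min; less 45 min break → 8 h 12 min

8.20 hours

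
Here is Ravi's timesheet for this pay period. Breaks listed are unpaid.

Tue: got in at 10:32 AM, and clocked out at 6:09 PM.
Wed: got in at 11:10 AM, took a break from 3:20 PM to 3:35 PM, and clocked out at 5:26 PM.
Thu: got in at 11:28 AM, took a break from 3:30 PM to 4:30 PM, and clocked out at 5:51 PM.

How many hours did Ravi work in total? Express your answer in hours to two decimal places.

Tue: 10:32 AM–6:09 PM = 7 h 37 min
Wed: 11:10 AM–5:26 PM = 6 h 16 min; less 15 min break → 6 h 1 min
Thu: 11:28 AM–5:51 PM = 6 h 23 min; less 60 min break → 5 h 23 min
Total: 7 h 37 min + 6 h 1 min + 5 h 23 min = 19 h 1 min.

19.02 hours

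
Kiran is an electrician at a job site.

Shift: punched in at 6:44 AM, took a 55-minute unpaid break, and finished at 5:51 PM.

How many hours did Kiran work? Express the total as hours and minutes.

Shift: 6:44 AM–5:51 PM = 11 h 7 min; less 55 min break → 10 h 12 min

10 h 12 min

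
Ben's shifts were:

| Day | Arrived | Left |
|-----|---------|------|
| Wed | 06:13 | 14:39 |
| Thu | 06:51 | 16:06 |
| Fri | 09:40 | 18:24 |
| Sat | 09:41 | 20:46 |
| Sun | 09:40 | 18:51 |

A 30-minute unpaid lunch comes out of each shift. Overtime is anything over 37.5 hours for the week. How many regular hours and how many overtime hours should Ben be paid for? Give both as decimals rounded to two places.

Regular 37.50 hours, overtime 6.68 hours

Wed: 06:13–14:39 = 8 h 26 min; less 30 min break → 7 h 56 min
Thu: 06:51–16:06 = 9 h 15 min; less 30 min break → 8 h 45 min
Fri: 09:40–18:24 = 8 h 44 min; less 30 min break → 8 h 14 min
Sat: 09:41–20:46 = 11 h 5 min; less 30 min break → 10 h 35 min
Sun: 09:40–18:51 = 9 h 11 min; less 30 min break → 8 h 41 min
Total worked: 44 h 11 min = 44.18 h.
Threshold 37.5 h → overtime 6 h 41 min, regular 37 h 30 min.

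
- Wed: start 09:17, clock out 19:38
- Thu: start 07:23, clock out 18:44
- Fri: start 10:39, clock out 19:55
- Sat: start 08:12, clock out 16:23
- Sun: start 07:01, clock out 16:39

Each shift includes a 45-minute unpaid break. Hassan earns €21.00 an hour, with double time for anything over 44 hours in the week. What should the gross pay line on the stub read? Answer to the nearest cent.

€967.40

Wed: 09:17–19:38 = 10 h 21 min; less 45 min break → 9 h 36 min
Thu: 07:23–18:44 = 11 h 21 min; less 45 min break → 10 h 36 min
Fri: 10:39–19:55 = 9 h 16 min; less 45 min break → 8 h 31 min
Sat: 08:12–16:23 = 8 h 11 min; less 45 min break → 7 h 26 min
Sun: 07:01–16:39 = 9 h 38 min; less 45 min break → 8 h 53 min
Total worked: 45 h 2 min = 2702 min.
Regular 44 h 0 min = 2640 min at €21.00/h; overtime 1 h 2 min = 62 min at €42.00/h.
Pay = (2640 × €21.00 + 62 × €42.00) ÷ 60 = €967.40.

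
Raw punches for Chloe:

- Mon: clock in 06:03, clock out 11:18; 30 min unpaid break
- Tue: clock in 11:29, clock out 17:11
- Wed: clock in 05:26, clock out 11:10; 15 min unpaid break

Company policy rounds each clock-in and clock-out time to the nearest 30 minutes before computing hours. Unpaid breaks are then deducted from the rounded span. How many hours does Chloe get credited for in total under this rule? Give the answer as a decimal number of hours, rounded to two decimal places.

Mon: in 06:03→06:00, out 11:18→11:30; 5 h 30 min − 30 min = 5 h 0 min
Tue: in 11:29→11:30, out 17:11→17:00; 5 h 30 min
Wed: in 05:26→05:30, out 11:10→11:00; 5 h 30 min − 15 min = 5 h 15 min
Total credited: 15 h 45 min.

15.75 hours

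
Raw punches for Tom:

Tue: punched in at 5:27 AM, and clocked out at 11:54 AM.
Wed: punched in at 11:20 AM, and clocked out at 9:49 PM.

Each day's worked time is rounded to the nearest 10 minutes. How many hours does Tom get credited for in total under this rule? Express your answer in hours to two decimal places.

Tue: 5:27 AM–11:54 AM = 6 h 27 min → rounds to 6 h 30 min
Wed: 11:20 AM–9:49 PM = 10 h 29 min → rounds to 10 h 30 min
Total credited: 17 h 0 min.

17.00 hours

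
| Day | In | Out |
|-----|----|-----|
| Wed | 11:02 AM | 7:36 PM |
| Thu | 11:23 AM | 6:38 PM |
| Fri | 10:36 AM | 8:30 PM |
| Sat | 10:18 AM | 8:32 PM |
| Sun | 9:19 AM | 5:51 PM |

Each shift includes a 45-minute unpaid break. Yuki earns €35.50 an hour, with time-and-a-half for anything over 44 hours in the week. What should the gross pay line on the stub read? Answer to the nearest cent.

Wed: 11:02 AM–7:36 PM = 8 h 34 min; less 45 min break → 7 h 49 min
Thu: 11:23 AM–6:38 PM = 7 h 15 min; less 45 min break → 6 h 30 min
Fri: 10:36 AM–8:30 PM = 9 h 54 min; less 45 min break → 9 h 9 min
Sat: 10:18 AM–8:32 PM = 10 h 14 min; less 45 min break → 9 h 29 min
Sun: 9:19 AM–5:51 PM = 8 h 32 min; less 45 min break → 7 h 47 min
Total worked: 40 h 44 min = 2444 min.
Regular 40 h 44 min = 2444 min at €35.50/h; overtime 0 h 0 min = 0 min at €53.25/h.
Pay = (2444 × €35.50 + 0 × €53.25) ÷ 60 = €1446.03.

€1446.03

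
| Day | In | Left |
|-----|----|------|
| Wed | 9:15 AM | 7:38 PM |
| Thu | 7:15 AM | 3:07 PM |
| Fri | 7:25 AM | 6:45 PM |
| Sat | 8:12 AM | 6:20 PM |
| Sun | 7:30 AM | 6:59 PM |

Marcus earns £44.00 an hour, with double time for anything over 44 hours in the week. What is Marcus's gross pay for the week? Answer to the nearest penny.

Wed: 9:15 AM–7:38 PM = 10 h 23 min
Thu: 7:15 AM–3:07 PM = 7 h 52 min
Fri: 7:25 AM–6:45 PM = 11 h 20 min
Sat: 8:12 AM–6:20 PM = 10 h 8 min
Sun: 7:30 AM–6:59 PM = 11 h 29 min
Total worked: 51 h 12 min = 3072 min.
Regular 44 h 0 min = 2640 min at £44.00/h; overtime 7 h 12 min = 432 min at £88.00/h.
Pay = (2640 × £44.00 + 432 × £88.00) ÷ 60 = £2569.60.

£2569.60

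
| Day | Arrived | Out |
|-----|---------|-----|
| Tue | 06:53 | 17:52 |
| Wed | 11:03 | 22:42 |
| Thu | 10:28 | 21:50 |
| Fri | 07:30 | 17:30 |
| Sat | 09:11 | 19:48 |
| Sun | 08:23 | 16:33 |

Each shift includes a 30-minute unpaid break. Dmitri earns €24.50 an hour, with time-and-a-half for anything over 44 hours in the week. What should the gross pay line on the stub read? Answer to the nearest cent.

Tue: 06:53–17:52 = 10 h 59 min; less 30 min break → 10 h 29 min
Wed: 11:03–22:42 = 11 h 39 min; less 30 min break → 11 h 9 min
Thu: 10:28–21:50 = 11 h 22 min; less 30 min break → 10 h 52 min
Fri: 07:30–17:30 = 10 h 0 min; less 30 min break → 9 h 30 min
Sat: 09:11–19:48 = 10 h 37 min; less 30 min break → 10 h 7 min
Sun: 08:23–16:33 = 8 h 10 min; less 30 min break → 7 h 40 min
Total worked: 59 h 47 min = 3587 min.
Regular 44 h 0 min = 2640 min at €24.50/h; overtime 15 h 47 min = 947 min at €36.75/h.
Pay = (2640 × €24.50 + 947 × €36.75) ÷ 60 = €1658.04.

€1658.04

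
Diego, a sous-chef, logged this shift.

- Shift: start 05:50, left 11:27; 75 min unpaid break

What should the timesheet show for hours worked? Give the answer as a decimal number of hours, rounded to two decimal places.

Shift: 05:50–11:27 = 5 h 37 min; less 75 min break → 4 h 22 min

4.37 hours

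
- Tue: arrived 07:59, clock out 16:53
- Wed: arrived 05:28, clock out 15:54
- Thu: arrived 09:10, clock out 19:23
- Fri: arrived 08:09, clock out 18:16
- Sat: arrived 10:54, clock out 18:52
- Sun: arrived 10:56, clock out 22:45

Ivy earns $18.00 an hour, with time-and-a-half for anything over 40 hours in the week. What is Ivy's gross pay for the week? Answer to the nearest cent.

Tue: 07:59–16:53 = 8 h 54 min
Wed: 05:28–15:54 = 10 h 26 min
Thu: 09:10–19:23 = 10 h 13 min
Fri: 08:09–18:16 = 10 h 7 min
Sat: 10:54–18:52 = 7 h 58 min
Sun: 10:56–22:45 = 11 h 49 min
Total worked: 59 h 27 min = 3567 min.
Regular 40 h 0 min = 2400 min at $18.00/h; overtime 19 h 27 min = 1167 min at $27.00/h.
Pay = (2400 × $18.00 + 1167 × $27.00) ÷ 60 = $1245.15.

$1245.15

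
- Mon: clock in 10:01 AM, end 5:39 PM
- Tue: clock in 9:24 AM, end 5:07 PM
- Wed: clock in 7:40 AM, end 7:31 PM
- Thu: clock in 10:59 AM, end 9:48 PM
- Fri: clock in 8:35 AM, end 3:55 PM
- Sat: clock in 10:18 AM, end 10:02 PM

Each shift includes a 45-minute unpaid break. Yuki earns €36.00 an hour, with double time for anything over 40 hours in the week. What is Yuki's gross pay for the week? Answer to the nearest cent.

€2346.00

Mon: 10:01 AM–5:39 PM = 7 h 38 min; less 45 min break → 6 h 53 min
Tue: 9:24 AM–5:07 PM = 7 h 43 min; less 45 min break → 6 h 58 min
Wed: 7:40 AM–7:31 PM = 11 h 51 min; less 45 min break → 11 h 6 min
Thu: 10:59 AM–9:48 PM = 10 h 49 min; less 45 min break → 10 h 4 min
Fri: 8:35 AM–3:55 PM = 7 h 20 min; less 45 min break → 6 h 35 min
Sat: 10:18 AM–10:02 PM = 11 h 44 min; less 45 min break → 10 h 59 min
Total worked: 52 h 35 min = 3155 min.
Regular 40 h 0 min = 2400 min at €36.00/h; overtime 12 h 35 min = 755 min at €72.00/h.
Pay = (2400 × €36.00 + 755 × €72.00) ÷ 60 = €2346.00.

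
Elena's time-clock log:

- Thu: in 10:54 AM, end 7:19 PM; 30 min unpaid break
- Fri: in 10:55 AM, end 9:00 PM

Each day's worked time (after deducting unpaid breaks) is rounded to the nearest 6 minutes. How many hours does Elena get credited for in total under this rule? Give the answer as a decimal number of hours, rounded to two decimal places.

Thu: 10:54 AM–7:19 PM = 8 h 25 min − 30 min = 7 h 55 min → rounds to 7 h 54 min
Fri: 10:55 AM–9:00 PM = 10 h 5 min → rounds to 10 h 6 min
Total credited: 18 h 0 min.

18.00 hours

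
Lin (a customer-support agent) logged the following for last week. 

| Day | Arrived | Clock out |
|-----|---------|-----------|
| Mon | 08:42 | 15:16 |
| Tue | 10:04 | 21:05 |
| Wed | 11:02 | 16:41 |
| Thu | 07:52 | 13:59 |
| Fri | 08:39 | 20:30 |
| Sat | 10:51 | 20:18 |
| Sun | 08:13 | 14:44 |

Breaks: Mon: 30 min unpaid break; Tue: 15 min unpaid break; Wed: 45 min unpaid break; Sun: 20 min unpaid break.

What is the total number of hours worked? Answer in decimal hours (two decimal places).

Mon: 08:42–15:16 = 6 h 34 min; less 30 min break → 6 h 4 min
Tue: 10:04–21:05 = 11 h 1 min; less 15 min break → 10 h 46 min
Wed: 11:02–16:41 = 5 h 39 min; less 45 min break → 4 h 54 min
Thu: 07:52–13:59 = 6 h 7 min
Fri: 08:39–20:30 = 11 h 51 min
Sat: 10:51–20:18 = 9 h 27 min
Sun: 08:13–14:44 = 6 h 31 min; less 20 min break → 6 h 11 min
Total: 6 h 4 min + 10 h 46 min + 4 h 54 min + 6 h 7 min + 11 h 51 min + 9 h 27 min + 6 h 11 min = 55 h 20 min.

55.33 hours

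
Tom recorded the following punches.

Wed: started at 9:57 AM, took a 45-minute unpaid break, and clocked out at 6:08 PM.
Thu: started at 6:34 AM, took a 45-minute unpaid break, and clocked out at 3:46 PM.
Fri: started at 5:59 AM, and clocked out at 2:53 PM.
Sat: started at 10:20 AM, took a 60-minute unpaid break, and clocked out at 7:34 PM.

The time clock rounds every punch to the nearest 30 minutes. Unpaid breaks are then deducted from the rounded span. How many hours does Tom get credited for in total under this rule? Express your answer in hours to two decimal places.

33.00 hours

Wed: in 9:57 AM→10:00 AM, out 6:08 PM→6:00 PM; 8 h 0 min − 45 min = 7 h 15 min
Thu: in 6:34 AM→6:30 AM, out 3:46 PM→4:00 PM; 9 h 30 min − 45 min = 8 h 45 min
Fri: in 5:59 AM→6:00 AM, out 2:53 PM→3:00 PM; 9 h 0 min
Sat: in 10:20 AM→10:30 AM, out 7:34 PM→7:30 PM; 9 h 0 min − 60 min = 8 h 0 min
Total credited: 33 h 0 min.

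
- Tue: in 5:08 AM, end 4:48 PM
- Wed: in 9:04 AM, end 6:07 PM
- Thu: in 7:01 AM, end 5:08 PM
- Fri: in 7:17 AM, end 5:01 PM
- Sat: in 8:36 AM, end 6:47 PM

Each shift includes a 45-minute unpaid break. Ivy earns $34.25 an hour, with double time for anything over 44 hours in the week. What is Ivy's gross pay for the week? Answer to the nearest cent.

Tue: 5:08 AM–4:48 PM = 11 h 40 min; less 45 min break → 10 h 55 min
Wed: 9:04 AM–6:07 PM = 9 h 3 min; less 45 min break → 8 h 18 min
Thu: 7:01 AM–5:08 PM = 10 h 7 min; less 45 min break → 9 h 22 min
Fri: 7:17 AM–5:01 PM = 9 h 44 min; less 45 min break → 8 h 59 min
Sat: 8:36 AM–6:47 PM = 10 h 11 min; less 45 min break → 9 h 26 min
Total worked: 47 h 0 min = 2820 min.
Regular 44 h 0 min = 2640 min at $34.25/h; overtime 3 h 0 min = 180 min at $68.50/h.
Pay = (2640 × $34.25 + 180 × $68.50) ÷ 60 = $1712.50.

$1712.50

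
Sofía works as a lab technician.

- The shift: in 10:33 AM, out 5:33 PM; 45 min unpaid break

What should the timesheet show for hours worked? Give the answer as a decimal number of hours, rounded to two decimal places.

6.25 hours

The shift: 10:33 AM–5:33 PM = 7 h 0 min; less 45 min break → 6 h 15 min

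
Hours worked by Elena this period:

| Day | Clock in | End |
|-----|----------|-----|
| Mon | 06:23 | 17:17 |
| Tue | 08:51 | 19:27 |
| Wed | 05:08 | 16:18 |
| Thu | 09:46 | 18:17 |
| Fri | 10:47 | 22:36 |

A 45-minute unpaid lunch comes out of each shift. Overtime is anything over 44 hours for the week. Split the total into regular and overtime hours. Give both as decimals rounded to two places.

Regular 44.00 hours, overtime 5.25 hours

Mon: 06:23–17:17 = 10 h 54 min; less 45 min break → 10 h 9 min
Tue: 08:51–19:27 = 10 h 36 min; less 45 min break → 9 h 51 min
Wed: 05:08–16:18 = 11 h 10 min; less 45 min break → 10 h 25 min
Thu: 09:46–18:17 = 8 h 31 min; less 45 min break → 7 h 46 min
Fri: 10:47–22:36 = 11 h 49 min; less 45 min break → 11 h 4 min
Total worked: 49 h 15 min = 49.25 h.
Threshold 44 h → overtime 5 h 15 min, regular 44 h 0 min.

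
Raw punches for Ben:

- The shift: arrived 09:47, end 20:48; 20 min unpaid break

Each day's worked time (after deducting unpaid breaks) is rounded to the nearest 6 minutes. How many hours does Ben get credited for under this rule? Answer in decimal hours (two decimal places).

The shift: 09:47–20:48 = 11 h 1 min − 20 min = 10 h 41 min → rounds to 10 h 42 min

10.70 hours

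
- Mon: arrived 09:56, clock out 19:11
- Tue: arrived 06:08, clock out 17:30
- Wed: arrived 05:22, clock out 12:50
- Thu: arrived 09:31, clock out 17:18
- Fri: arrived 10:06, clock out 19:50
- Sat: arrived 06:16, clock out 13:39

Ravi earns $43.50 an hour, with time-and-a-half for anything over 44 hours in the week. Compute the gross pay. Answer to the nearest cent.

$2500.16

Mon: 09:56–19:11 = 9 h 15 min
Tue: 06:08–17:30 = 11 h 22 min
Wed: 05:22–12:50 = 7 h 28 min
Thu: 09:31–17:18 = 7 h 47 min
Fri: 10:06–19:50 = 9 h 44 min
Sat: 06:16–13:39 = 7 h 23 min
Total worked: 52 h 59 min = 3179 min.
Regular 44 h 0 min = 2640 min at $43.50/h; overtime 8 h 59 min = 539 min at $65.25/h.
Pay = (2640 × $43.50 + 539 × $65.25) ÷ 60 = $2500.16.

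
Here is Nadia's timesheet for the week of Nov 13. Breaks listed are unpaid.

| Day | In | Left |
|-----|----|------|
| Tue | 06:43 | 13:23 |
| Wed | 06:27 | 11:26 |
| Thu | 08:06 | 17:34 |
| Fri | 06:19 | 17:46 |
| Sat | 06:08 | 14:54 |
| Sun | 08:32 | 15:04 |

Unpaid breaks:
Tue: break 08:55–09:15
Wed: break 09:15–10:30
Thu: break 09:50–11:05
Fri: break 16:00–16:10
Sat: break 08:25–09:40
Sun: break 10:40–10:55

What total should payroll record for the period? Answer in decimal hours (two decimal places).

Tue: 06:43–13:23 = 6 h 40 min; less 20 min break → 6 h 20 min
Wed: 06:27–11:26 = 4 h 59 min; less 75 min break → 3 h 44 min
Thu: 08:06–17:34 = 9 h 28 min; less 75 min break → 8 h 13 min
Fri: 06:19–17:46 = 11 h 27 min; less 10 min break → 11 h 17 min
Sat: 06:08–14:54 = 8 h 46 min; less 75 min break → 7 h 31 min
Sun: 08:32–15:04 = 6 h 32 min; less 15 min break → 6 h 17 min
Total: 6 h 20 min + 3 h 44 min + 8 h 13 min + 11 h 17 min + 7 h 31 min + 6 h 17 min = 43 h 22 min.

43.37 hours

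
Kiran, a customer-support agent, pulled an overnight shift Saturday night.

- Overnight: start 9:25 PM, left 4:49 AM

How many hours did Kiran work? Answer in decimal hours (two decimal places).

7.40 hours

Overnight: 9:25 PM → midnight = 2 h 35 min; midnight → 4:49 AM = 4 h 49 min; span 7 h 24 min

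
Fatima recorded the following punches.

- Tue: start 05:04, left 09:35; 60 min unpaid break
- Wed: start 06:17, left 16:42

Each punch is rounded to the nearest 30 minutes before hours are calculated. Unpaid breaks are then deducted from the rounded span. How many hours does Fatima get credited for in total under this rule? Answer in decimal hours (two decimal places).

Tue: in 05:04→05:00, out 09:35→09:30; 4 h 30 min − 60 min = 3 h 30 min
Wed: in 06:17→06:30, out 16:42→16:30; 10 h 0 min
Total credited: 13 h 30 min.

13.50 hours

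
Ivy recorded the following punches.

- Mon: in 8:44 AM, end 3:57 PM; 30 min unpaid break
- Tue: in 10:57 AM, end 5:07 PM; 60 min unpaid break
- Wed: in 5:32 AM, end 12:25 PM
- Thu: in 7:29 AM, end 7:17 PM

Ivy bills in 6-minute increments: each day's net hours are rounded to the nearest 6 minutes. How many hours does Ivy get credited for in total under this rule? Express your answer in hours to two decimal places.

Mon: 8:44 AM–3:57 PM = 7 h 13 min − 30 min = 6 h 43 min → rounds to 6 h 42 min
Tue: 10:57 AM–5:07 PM = 6 h 10 min − 60 min = 5 h 10 min → rounds to 5 h 12 min
Wed: 5:32 AM–12:25 PM = 6 h 53 min → rounds to 6 h 54 min
Thu: 7:29 AM–7:17 PM = 11 h 48 min → rounds to 11 h 48 min
Total credited: 30 h 36 min.

30.60 hours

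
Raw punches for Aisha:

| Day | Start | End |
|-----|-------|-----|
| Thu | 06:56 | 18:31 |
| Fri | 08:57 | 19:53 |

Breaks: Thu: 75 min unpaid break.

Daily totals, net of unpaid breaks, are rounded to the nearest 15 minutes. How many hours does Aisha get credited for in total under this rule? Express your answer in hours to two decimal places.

Thu: 06:56–18:31 = 11 h 35 min − 75 min = 10 h 20 min → rounds to 10 h 15 min
Fri: 08:57–19:53 = 10 h 56 min → rounds to 11 h 0 min
Total credited: 21 h 15 min.

21.25 hours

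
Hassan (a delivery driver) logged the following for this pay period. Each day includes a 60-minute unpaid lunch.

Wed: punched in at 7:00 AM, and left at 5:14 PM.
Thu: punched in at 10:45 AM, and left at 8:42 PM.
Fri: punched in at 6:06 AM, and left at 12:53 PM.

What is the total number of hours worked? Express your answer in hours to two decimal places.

Wed: 7:00 AM–5:14 PM = 10 h 14 min; less 60 min break → 9 h 14 min
Thu: 10:45 AM–8:42 PM = 9 h 57 min; less 60 min break → 8 h 57 min
Fri: 6:06 AM–12:53 PM = 6 h 47 min; less 60 min break → 5 h 47 min
Total: 9 h 14 min + 8 h 57 min + 5 h 47 min = 23 h 58 min.

23.97 hours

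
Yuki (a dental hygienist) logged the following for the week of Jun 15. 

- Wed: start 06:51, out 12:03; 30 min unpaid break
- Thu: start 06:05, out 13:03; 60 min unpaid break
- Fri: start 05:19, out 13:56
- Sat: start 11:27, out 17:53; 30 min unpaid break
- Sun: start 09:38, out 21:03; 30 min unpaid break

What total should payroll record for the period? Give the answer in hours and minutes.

Wed: 06:51–12:03 = 5 h 12 min; less 30 min break → 4 h 42 min
Thu: 06:05–13:03 = 6 h 58 min; less 60 min break → 5 h 58 min
Fri: 05:19–13:56 = 8 h 37 min
Sat: 11:27–17:53 = 6 h 26 min; less 30 min break → 5 h 56 min
Sun: 09:38–21:03 = 11 h 25 min; less 30 min break → 10 h 55 min
Total: 4 h 42 min + 5 h 58 min + 8 h 37 min + 5 h 56 min + 10 h 55 min = 36 h 8 min.

36 h 8 min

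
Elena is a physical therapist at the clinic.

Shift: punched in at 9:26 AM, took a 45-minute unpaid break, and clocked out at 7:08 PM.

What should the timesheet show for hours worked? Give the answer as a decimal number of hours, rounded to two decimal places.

Shift: 9:26 AM–7:08 PM = 9 h 42 min; less 45 min break → 8 h 57 min

8.95 hours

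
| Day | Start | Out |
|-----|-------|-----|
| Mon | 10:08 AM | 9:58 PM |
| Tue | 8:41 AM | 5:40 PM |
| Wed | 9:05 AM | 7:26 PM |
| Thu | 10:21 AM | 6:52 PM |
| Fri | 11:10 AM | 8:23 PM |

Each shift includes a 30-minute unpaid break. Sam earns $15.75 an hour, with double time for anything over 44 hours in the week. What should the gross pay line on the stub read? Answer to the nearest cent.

$768.60

Mon: 10:08 AM–9:58 PM = 11 h 50 min; less 30 min break → 11 h 20 min
Tue: 8:41 AM–5:40 PM = 8 h 59 min; less 30 min break → 8 h 29 min
Wed: 9:05 AM–7:26 PM = 10 h 21 min; less 30 min break → 9 h 51 min
Thu: 10:21 AM–6:52 PM = 8 h 31 min; less 30 min break → 8 h 1 min
Fri: 11:10 AM–8:23 PM = 9 h 13 min; less 30 min break → 8 h 43 min
Total worked: 46 h 24 min = 2784 min.
Regular 44 h 0 min = 2640 min at $15.75/h; overtime 2 h 24 min = 144 min at $31.50/h.
Pay = (2640 × $15.75 + 144 × $31.50) ÷ 60 = $768.60.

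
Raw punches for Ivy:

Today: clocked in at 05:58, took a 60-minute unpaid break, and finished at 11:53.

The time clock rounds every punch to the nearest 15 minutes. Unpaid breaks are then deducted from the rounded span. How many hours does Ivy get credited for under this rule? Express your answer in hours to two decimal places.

5.00 hours

Today: in 05:58→06:00, out 11:53→12:00; 6 h 0 min − 60 min = 5 h 0 min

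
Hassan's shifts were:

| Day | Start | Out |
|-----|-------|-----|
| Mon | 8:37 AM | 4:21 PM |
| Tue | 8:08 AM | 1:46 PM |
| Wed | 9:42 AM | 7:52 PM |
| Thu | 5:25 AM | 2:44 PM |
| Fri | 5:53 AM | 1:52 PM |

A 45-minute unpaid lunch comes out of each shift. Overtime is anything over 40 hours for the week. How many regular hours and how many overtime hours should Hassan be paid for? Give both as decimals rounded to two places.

Mon: 8:37 AM–4:21 PM = 7 h 44 min; less 45 min break → 6 h 59 min
Tue: 8:08 AM–1:46 PM = 5 h 38 min; less 45 min break → 4 h 53 min
Wed: 9:42 AM–7:52 PM = 10 h 10 min; less 45 min break → 9 h 25 min
Thu: 5:25 AM–2:44 PM = 9 h 19 min; less 45 min break → 8 h 34 min
Fri: 5:53 AM–1:52 PM = 7 h 59 min; less 45 min break → 7 h 14 min
Total worked: 37 h 5 min = 37.08 h.
Threshold 40 h → overtime 0 h 0 min, regular 37 h 5 min.

Regular 37.08 hours, overtime 0.00 hours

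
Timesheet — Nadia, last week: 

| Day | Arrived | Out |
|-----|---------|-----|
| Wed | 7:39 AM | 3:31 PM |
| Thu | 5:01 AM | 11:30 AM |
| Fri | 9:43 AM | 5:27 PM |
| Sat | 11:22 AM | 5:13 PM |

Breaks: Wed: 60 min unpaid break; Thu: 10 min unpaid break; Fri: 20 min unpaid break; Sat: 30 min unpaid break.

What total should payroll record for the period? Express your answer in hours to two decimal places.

Wed: 7:39 AM–3:31 PM = 7 h 52 min; less 60 min break → 6 h 52 min
Thu: 5:01 AM–11:30 AM = 6 h 29 min; less 10 min break → 6 h 19 min
Fri: 9:43 AM–5:27 PM = 7 h 44 min; less 20 min break → 7 h 24 min
Sat: 11:22 AM–5:13 PM = 5 h 51 min; less 30 min break → 5 h 21 min
Total: 6 h 52 min + 6 h 19 min + 7 h 24 min + 5 h 21 min = 25 h 56 min.

25.93 hours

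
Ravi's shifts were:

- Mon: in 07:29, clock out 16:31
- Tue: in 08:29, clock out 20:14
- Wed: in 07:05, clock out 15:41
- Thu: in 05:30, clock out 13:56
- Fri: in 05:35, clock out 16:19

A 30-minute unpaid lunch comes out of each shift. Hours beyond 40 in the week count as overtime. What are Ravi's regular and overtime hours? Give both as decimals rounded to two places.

Mon: 07:29–16:31 = 9 h 2 min; less 30 min break → 8 h 32 min
Tue: 08:29–20:14 = 11 h 45 min; less 30 min break → 11 h 15 min
Wed: 07:05–15:41 = 8 h 36 min; less 30 min break → 8 h 6 min
Thu: 05:30–13:56 = 8 h 26 min; less 30 min break → 7 h 56 min
Fri: 05:35–16:19 = 10 h 44 min; less 30 min break → 10 h 14 min
Total worked: 46 h 3 min = 46.05 h.
Threshold 40 h → overtime 6 h 3 min, regular 40 h 0 min.

Regular 40.00 hours, overtime 6.05 hours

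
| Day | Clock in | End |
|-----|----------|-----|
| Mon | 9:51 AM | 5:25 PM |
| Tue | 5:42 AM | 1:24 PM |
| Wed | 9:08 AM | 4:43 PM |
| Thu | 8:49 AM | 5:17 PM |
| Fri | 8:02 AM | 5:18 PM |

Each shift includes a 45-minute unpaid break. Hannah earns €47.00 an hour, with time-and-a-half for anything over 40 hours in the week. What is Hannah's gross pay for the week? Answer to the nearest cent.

Mon: 9:51 AM–5:25 PM = 7 h 34 min; less 45 min break → 6 h 49 min
Tue: 5:42 AM–1:24 PM = 7 h 42 min; less 45 min break → 6 h 57 min
Wed: 9:08 AM–4:43 PM = 7 h 35 min; less 45 min break → 6 h 50 min
Thu: 8:49 AM–5:17 PM = 8 h 28 min; less 45 min break → 7 h 43 min
Fri: 8:02 AM–5:18 PM = 9 h 16 min; less 45 min break → 8 h 31 min
Total worked: 36 h 50 min = 2210 min.
Regular 36 h 50 min = 2210 min at €47.00/h; overtime 0 h 0 min = 0 min at €70.50/h.
Pay = (2210 × €47.00 + 0 × €70.50) ÷ 60 = €1731.17.

€1731.17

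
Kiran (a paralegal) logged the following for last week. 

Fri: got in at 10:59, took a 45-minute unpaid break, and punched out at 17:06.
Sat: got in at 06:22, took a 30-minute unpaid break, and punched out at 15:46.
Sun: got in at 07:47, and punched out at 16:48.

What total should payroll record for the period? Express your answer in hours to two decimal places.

23.28 hours

Fri: 10:59–17:06 = 6 h 7 min; less 45 min break → 5 h 22 min
Sat: 06:22–15:46 = 9 h 24 min; less 30 min break → 8 h 54 min
Sun: 07:47–16:48 = 9 h 1 min
Total: 5 h 22 min + 8 h 54 min + 9 h 1 min = 23 h 17 min.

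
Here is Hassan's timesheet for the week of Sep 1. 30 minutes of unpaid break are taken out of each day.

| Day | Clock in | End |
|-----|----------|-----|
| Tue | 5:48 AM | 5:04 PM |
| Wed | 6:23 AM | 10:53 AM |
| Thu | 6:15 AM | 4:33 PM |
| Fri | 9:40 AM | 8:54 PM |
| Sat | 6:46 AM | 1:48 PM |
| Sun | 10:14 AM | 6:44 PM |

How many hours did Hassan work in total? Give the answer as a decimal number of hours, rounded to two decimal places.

Tue: 5:48 AM–5:04 PM = 11 h 16 min; less 30 min break → 10 h 46 min
Wed: 6:23 AM–10:53 AM = 4 h 30 min; less 30 min break → 4 h 0 min
Thu: 6:15 AM–4:33 PM = 10 h 18 min; less 30 min break → 9 h 48 min
Fri: 9:40 AM–8:54 PM = 11 h 14 min; less 30 min break → 10 h 44 min
Sat: 6:46 AM–1:48 PM = 7 h 2 min; less 30 min break → 6 h 32 min
Sun: 10:14 AM–6:44 PM = 8 h 30 min; less 30 min break → 8 h 0 min
Total: 10 h 46 min + 4 h 0 min + 9 h 48 min + 10 h 44 min + 6 h 32 min + 8 h 0 min = 49 h 50 min.

49.83 hours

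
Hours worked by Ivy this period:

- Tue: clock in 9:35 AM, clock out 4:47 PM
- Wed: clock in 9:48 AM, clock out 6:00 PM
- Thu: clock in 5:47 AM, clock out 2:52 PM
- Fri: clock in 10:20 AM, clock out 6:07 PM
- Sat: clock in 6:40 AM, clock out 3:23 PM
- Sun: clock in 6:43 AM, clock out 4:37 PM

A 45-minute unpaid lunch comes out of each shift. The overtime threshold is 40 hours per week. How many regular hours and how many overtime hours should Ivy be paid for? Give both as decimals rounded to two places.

Regular 40.00 hours, overtime 6.38 hours

Tue: 9:35 AM–4:47 PM = 7 h 12 min; less 45 min break → 6 h 27 min
Wed: 9:48 AM–6:00 PM = 8 h 12 min; less 45 min break → 7 h 27 min
Thu: 5:47 AM–2:52 PM = 9 h 5 min; less 45 min break → 8 h 20 min
Fri: 10:20 AM–6:07 PM = 7 h 47 min; less 45 min break → 7 h 2 min
Sat: 6:40 AM–3:23 PM = 8 h 43 min; less 45 min break → 7 h 58 min
Sun: 6:43 AM–4:37 PM = 9 h 54 min; less 45 min break → 9 h 9 min
Total worked: 46 h 23 min = 46.38 h.
Threshold 40 h → overtime 6 h 23 min, regular 40 h 0 min.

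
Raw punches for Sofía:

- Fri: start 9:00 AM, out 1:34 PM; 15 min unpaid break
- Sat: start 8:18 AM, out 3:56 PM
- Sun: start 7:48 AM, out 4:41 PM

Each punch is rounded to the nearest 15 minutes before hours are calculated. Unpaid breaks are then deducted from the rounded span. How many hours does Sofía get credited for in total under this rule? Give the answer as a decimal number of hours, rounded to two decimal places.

Fri: in 9:00 AM→9:00 AM, out 1:34 PM→1:30 PM; 4 h 30 min − 15 min = 4 h 15 min
Sat: in 8:18 AM→8:15 AM, out 3:56 PM→4:00 PM; 7 h 45 min
Sun: in 7:48 AM→7:45 AM, out 4:41 PM→4:45 PM; 9 h 0 min
Total credited: 21 h 0 min.

21.00 hours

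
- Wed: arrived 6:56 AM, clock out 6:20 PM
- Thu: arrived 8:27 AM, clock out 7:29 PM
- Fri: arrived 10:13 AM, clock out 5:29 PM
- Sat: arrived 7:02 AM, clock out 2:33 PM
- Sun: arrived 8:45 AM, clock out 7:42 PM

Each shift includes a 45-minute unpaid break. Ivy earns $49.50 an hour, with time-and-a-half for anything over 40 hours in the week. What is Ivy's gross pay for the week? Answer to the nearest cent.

$2307.94

Wed: 6:56 AM–6:20 PM = 11 h 24 min; less 45 min break → 10 h 39 min
Thu: 8:27 AM–7:29 PM = 11 h 2 min; less 45 min break → 10 h 17 min
Fri: 10:13 AM–5:29 PM = 7 h 16 min; less 45 min break → 6 h 31 min
Sat: 7:02 AM–2:33 PM = 7 h 31 min; less 45 min break → 6 h 46 min
Sun: 8:45 AM–7:42 PM = 10 h 57 min; less 45 min break → 10 h 12 min
Total worked: 44 h 25 min = 2665 min.
Regular 40 h 0 min = 2400 min at $49.50/h; overtime 4 h 25 min = 265 min at $74.25/h.
Pay = (2400 × $49.50 + 265 × $74.25) ÷ 60 = $2307.94.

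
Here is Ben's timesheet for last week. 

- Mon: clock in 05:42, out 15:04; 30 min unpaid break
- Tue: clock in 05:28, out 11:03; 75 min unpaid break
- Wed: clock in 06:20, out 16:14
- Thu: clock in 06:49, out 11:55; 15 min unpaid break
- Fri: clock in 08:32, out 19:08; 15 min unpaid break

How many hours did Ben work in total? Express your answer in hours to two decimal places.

Mon: 05:42–15:04 = 9 h 22 min; less 30 min break → 8 h 52 min
Tue: 05:28–11:03 = 5 h 35 min; less 75 min break → 4 h 20 min
Wed: 06:20–16:14 = 9 h 54 min
Thu: 06:49–11:55 = 5 h 6 min; less 15 min break → 4 h 51 min
Fri: 08:32–19:08 = 10 h 36 min; less 15 min break → 10 h 21 min
Total: 8 h 52 min + 4 h 20 min + 9 h 54 min + 4 h 51 min + 10 h 21 min = 38 h 18 min.

38.30 hours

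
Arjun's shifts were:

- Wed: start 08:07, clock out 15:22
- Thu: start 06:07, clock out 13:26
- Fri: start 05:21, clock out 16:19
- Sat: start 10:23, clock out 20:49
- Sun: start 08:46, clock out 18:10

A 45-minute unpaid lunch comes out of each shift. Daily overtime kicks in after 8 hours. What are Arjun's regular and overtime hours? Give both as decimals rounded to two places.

Wed: 08:07–15:22 = 7 h 15 min; less 45 min break → 6 h 30 min
Thu: 06:07–13:26 = 7 h 19 min; less 45 min break → 6 h 34 min
Fri: 05:21–16:19 = 10 h 58 min; less 45 min break → 10 h 13 min
Sat: 10:23–20:49 = 10 h 26 min; less 45 min break → 9 h 41 min
Sun: 08:46–18:10 = 9 h 24 min; less 45 min break → 8 h 39 min
Wed reg 6 h 30 min / OT 0 h 0 min; Thu reg 6 h 34 min / OT 0 h 0 min; Fri reg 8 h 0 min / OT 2 h 13 min; Sat reg 8 h 0 min / OT 1 h 41 min; Sun reg 8 h 0 min / OT 0 h 39 min.
Totals: regular 37 h 4 min, overtime 4 h 33 min.

Regular 37.07 hours, overtime 4.55 hours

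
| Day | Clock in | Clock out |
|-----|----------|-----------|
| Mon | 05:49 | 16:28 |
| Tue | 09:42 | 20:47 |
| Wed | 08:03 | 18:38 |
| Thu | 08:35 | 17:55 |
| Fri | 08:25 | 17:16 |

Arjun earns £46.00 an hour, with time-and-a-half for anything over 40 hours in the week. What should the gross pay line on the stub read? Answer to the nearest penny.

£2564.50

Mon: 05:49–16:28 = 10 h 39 min
Tue: 09:42–20:47 = 11 h 5 min
Wed: 08:03–18:38 = 10 h 35 min
Thu: 08:35–17:55 = 9 h 20 min
Fri: 08:25–17:16 = 8 h 51 min
Total worked: 50 h 30 min = 3030 min.
Regular 40 h 0 min = 2400 min at £46.00/h; overtime 10 h 30 min = 630 min at £69.00/h.
Pay = (2400 × £46.00 + 630 × £69.00) ÷ 60 = £2564.50.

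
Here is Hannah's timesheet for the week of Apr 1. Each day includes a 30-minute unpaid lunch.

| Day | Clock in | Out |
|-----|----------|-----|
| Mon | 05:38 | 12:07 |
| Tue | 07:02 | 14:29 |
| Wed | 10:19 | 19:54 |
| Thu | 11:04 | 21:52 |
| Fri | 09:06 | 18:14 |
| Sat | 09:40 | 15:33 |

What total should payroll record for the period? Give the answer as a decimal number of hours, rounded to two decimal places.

Mon: 05:38–12:07 = 6 h 29 min; less 30 min break → 5 h 59 min
Tue: 07:02–14:29 = 7 h 27 min; less 30 min break → 6 h 57 min
Wed: 10:19–19:54 = 9 h 35 min; less 30 min break → 9 h 5 min
Thu: 11:04–21:52 = 10 h 48 min; less 30 min break → 10 h 18 min
Fri: 09:06–18:14 = 9 h 8 min; less 30 min break → 8 h 38 min
Sat: 09:40–15:33 = 5 h 53 min; less 30 min break → 5 h 23 min
Total: 5 h 59 min + 6 h 57 min + 9 h 5 min + 10 h 18 min + 8 h 38 min + 5 h 23 min = 46 h 20 min.

46.33 hours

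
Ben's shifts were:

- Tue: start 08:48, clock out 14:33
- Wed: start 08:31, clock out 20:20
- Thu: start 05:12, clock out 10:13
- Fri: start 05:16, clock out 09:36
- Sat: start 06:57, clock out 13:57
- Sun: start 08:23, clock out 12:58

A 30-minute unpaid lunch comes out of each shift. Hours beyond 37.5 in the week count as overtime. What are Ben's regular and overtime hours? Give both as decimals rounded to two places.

Tue: 08:48–14:33 = 5 h 45 min; less 30 min break → 5 h 15 min
Wed: 08:31–20:20 = 11 h 49 min; less 30 min break → 11 h 19 min
Thu: 05:12–10:13 = 5 h 1 min; less 30 min break → 4 h 31 min
Fri: 05:16–09:36 = 4 h 20 min; less 30 min break → 3 h 50 min
Sat: 06:57–13:57 = 7 h 0 min; less 30 min break → 6 h 30 min
Sun: 08:23–12:58 = 4 h 35 min; less 30 min break → 4 h 5 min
Total worked: 35 h 30 min = 35.50 h.
Threshold 37.5 h → overtime 0 h 0 min, regular 35 h 30 min.

Regular 35.50 hours, overtime 0.00 hours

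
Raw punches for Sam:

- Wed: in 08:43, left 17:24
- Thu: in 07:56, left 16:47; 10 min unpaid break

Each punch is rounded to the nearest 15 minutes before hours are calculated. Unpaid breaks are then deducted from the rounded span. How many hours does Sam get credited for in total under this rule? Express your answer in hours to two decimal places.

Wed: in 08:43→08:45, out 17:24→17:30; 8 h 45 min
Thu: in 07:56→08:00, out 16:47→16:45; 8 h 45 min − 10 min = 8 h 35 min
Total credited: 17 h 20 min.

17.33 hours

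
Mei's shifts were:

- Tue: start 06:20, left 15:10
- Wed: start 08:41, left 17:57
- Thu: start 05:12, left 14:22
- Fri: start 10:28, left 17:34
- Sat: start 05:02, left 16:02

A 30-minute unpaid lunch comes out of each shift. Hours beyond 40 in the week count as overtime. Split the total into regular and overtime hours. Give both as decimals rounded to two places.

Tue: 06:20–15:10 = 8 h 50 min; less 30 min break → 8 h 20 min
Wed: 08:41–17:57 = 9 h 16 min; less 30 min break → 8 h 46 min
Thu: 05:12–14:22 = 9 h 10 min; less 30 min break → 8 h 40 min
Fri: 10:28–17:34 = 7 h 6 min; less 30 min break → 6 h 36 min
Sat: 05:02–16:02 = 11 h 0 min; less 30 min break → 10 h 30 min
Total worked: 42 h 52 min = 42.87 h.
Threshold 40 h → overtime 2 h 52 min, regular 40 h 0 min.

Regular 40.00 hours, overtime 2.87 hours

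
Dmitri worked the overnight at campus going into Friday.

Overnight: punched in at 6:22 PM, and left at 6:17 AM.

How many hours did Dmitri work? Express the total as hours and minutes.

Overnight: 6:22 PM → midnight = 5 h 38 min; midnight → 6:17 AM = 6 h 17 min; span 11 h 55 min

11 h 55 min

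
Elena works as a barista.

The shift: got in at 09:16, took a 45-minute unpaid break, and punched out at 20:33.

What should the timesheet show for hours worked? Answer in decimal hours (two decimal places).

10.53 hours

The shift: 09:16–20:33 = 11 h 17 min; less 45 min break → 10 h 32 min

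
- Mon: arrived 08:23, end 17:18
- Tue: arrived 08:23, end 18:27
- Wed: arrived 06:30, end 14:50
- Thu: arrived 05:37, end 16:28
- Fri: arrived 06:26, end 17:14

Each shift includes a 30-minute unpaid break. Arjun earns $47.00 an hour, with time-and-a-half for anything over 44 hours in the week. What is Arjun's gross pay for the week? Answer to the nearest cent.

$2241.90

Mon: 08:23–17:18 = 8 h 55 min; less 30 min break → 8 h 25 min
Tue: 08:23–18:27 = 10 h 4 min; less 30 min break → 9 h 34 min
Wed: 06:30–14:50 = 8 h 20 min; less 30 min break → 7 h 50 min
Thu: 05:37–16:28 = 10 h 51 min; less 30 min break → 10 h 21 min
Fri: 06:26–17:14 = 10 h 48 min; less 30 min break → 10 h 18 min
Total worked: 46 h 28 min = 2788 min.
Regular 44 h 0 min = 2640 min at $47.00/h; overtime 2 h 28 min = 148 min at $70.50/h.
Pay = (2640 × $47.00 + 148 × $70.50) ÷ 60 = $2241.90.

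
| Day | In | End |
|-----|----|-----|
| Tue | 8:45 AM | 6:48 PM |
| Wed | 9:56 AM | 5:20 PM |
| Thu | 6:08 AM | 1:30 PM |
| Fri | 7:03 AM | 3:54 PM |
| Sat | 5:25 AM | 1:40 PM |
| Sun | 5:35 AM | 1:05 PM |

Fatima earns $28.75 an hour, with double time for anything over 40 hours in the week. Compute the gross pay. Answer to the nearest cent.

$1691.46

Tue: 8:45 AM–6:48 PM = 10 h 3 min
Wed: 9:56 AM–5:20 PM = 7 h 24 min
Thu: 6:08 AM–1:30 PM = 7 h 22 min
Fri: 7:03 AM–3:54 PM = 8 h 51 min
Sat: 5:25 AM–1:40 PM = 8 h 15 min
Sun: 5:35 AM–1:05 PM = 7 h 30 min
Total worked: 49 h 25 min = 2965 min.
Regular 40 h 0 min = 2400 min at $28.75/h; overtime 9 h 25 min = 565 min at $57.50/h.
Pay = (2400 × $28.75 + 565 × $57.50) ÷ 60 = $1691.46.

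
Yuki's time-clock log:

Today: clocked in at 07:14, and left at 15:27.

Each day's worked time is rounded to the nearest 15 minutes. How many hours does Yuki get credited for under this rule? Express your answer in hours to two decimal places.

8.25 hours

Today: 07:14–15:27 = 8 h 13 min → rounds to 8 h 15 min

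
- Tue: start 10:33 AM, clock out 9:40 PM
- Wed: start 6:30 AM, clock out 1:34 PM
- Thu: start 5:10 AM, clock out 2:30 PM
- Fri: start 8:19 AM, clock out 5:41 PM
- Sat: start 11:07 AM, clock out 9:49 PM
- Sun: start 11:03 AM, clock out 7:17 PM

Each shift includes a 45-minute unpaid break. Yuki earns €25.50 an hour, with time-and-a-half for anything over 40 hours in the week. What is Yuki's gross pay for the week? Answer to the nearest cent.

€1452.86

Tue: 10:33 AM–9:40 PM = 11 h 7 min; less 45 min break → 10 h 22 min
Wed: 6:30 AM–1:34 PM = 7 h 4 min; less 45 min break → 6 h 19 min
Thu: 5:10 AM–2:30 PM = 9 h 20 min; less 45 min break → 8 h 35 min
Fri: 8:19 AM–5:41 PM = 9 h 22 min; less 45 min break → 8 h 37 min
Sat: 11:07 AM–9:49 PM = 10 h 42 min; less 45 min break → 9 h 57 min
Sun: 11:03 AM–7:17 PM = 8 h 14 min; less 45 min break → 7 h 29 min
Total worked: 51 h 19 min = 3079 min.
Regular 40 h 0 min = 2400 min at €25.50/h; overtime 11 h 19 min = 679 min at €38.25/h.
Pay = (2400 × €25.50 + 679 × €38.25) ÷ 60 = €1452.86.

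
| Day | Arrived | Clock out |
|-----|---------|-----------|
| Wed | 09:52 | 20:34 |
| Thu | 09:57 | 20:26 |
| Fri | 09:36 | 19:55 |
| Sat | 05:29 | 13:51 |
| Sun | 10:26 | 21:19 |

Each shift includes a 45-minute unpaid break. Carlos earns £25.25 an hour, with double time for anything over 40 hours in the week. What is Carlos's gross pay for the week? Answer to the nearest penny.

Wed: 09:52–20:34 = 10 h 42 min; less 45 min break → 9 h 57 min
Thu: 09:57–20:26 = 10 h 29 min; less 45 min break → 9 h 44 min
Fri: 09:36–19:55 = 10 h 19 min; less 45 min break → 9 h 34 min
Sat: 05:29–13:51 = 8 h 22 min; less 45 min break → 7 h 37 min
Sun: 10:26–21:19 = 10 h 53 min; less 45 min break → 10 h 8 min
Total worked: 47 h 0 min = 2820 min.
Regular 40 h 0 min = 2400 min at £25.25/h; overtime 7 h 0 min = 420 min at £50.50/h.
Pay = (2400 × £25.25 + 420 × £50.50) ÷ 60 = £1363.50.

£1363.50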